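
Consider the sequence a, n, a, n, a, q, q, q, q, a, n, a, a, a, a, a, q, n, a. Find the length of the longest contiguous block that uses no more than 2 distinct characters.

7

Extend right; when distinct count exceeds 2, shrink from the left:
[a] 1 distinct, len 1
[a, n] 2 distinct, len 2
[a, n, a] 2 distinct, len 3
[a, n, a, n] 2 distinct, len 4
[a, n, a, n, a] 2 distinct, len 5
[a, q] 2 distinct, len 2
[a, q, q] 2 distinct, len 3
[a, q, q, q] 2 distinct, len 4
[a, q, q, q, q] 2 distinct, len 5
[a, q, q, q, q, a] 2 distinct, len 6
[a, n] 2 distinct, len 2
[a, n, a] 2 distinct, len 3
[a, n, a, a] 2 distinct, len 4
[a, n, a, a, a] 2 distinct, len 5
[a, n, a, a, a, a] 2 distinct, len 6
[a, n, a, a, a, a, a] 2 distinct, len 7
[a, a, a, a, a, q] 2 distinct, len 6
[q, n] 2 distinct, len 2
[n, a] 2 distinct, len 2
Longest length with ≤2 distinct: 7.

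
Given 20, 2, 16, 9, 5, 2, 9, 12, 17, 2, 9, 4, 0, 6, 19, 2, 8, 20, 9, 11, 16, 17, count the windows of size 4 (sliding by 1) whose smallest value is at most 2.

20 2 16 9 → min 2  ≤ 2 ✓
2 16 9 5 → min 2  ≤ 2 ✓
16 9 5 2 → min 2  ≤ 2 ✓
9 5 2 9 → min 2  ≤ 2 ✓
5 2 9 12 → min 2  ≤ 2 ✓
2 9 12 17 → min 2  ≤ 2 ✓
9 12 17 2 → min 2  ≤ 2 ✓
12 17 2 9 → min 2  ≤ 2 ✓
17 2 9 4 → min 2  ≤ 2 ✓
2 9 4 0 → min 0  ≤ 2 ✓
9 4 0 6 → min 0  ≤ 2 ✓
4 0 6 19 → min 0  ≤ 2 ✓
0 6 19 2 → min 0  ≤ 2 ✓
6 19 2 8 → min 2  ≤ 2 ✓
19 2 8 20 → min 2  ≤ 2 ✓
2 8 20 9 → min 2  ≤ 2 ✓
8 20 9 11 → min 8
20 9 11 16 → min 9
9 11 16 17 → min 9
16 windows satisfy the condition.

16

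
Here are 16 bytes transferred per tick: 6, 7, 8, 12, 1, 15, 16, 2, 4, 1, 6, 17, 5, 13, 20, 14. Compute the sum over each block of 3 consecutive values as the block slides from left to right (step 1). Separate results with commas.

21, 27, 21, 28, 32, 33, 22, 7, 11, 24, 28, 35, 38, 47

6 7 8 → sum 21
7 8 12 → sum 27
8 12 1 → sum 21
12 1 15 → sum 28
1 15 16 → sum 32
15 16 2 → sum 33
16 2 4 → sum 22
2 4 1 → sum 7
4 1 6 → sum 11
1 6 17 → sum 24
6 17 5 → sum 28
17 5 13 → sum 35
5 13 20 → sum 38
13 20 14 → sum 47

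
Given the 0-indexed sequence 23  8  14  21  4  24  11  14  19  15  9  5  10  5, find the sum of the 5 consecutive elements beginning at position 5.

83

Elements at indices 5..9: 24, 11, 14, 19, 15
sum(24, 11, 14, 19, 15) = 83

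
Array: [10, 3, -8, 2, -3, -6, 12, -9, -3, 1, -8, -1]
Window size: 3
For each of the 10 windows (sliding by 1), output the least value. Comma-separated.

-8, -8, -8, -6, -6, -9, -9, -9, -8, -8

Sliding a size-3 window across the 12 values:
(10, 3, -8) → min -8
(3, -8, 2) → min -8
(-8, 2, -3) → min -8
(2, -3, -6) → min -6
(-3, -6, 12) → min -6
(-6, 12, -9) → min -9
(12, -9, -3) → min -9
(-9, -3, 1) → min -9
(-3, 1, -8) → min -8
(1, -8, -1) → min -8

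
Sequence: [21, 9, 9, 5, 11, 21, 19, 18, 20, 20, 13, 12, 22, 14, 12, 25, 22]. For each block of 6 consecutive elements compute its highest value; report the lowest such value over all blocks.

(21, 9, 9, 5, 11, 21) → max 21
(9, 9, 5, 11, 21, 19) → max 21
(9, 5, 11, 21, 19, 18) → max 21
(5, 11, 21, 19, 18, 20) → max 21
(11, 21, 19, 18, 20, 20) → max 21
(21, 19, 18, 20, 20, 13) → max 21
(19, 18, 20, 20, 13, 12) → max 20
(18, 20, 20, 13, 12, 22) → max 22
(20, 20, 13, 12, 22, 14) → max 22
(20, 13, 12, 22, 14, 12) → max 22
(13, 12, 22, 14, 12, 25) → max 25
(12, 22, 14, 12, 25, 22) → max 25
Lowest of these is 20.

20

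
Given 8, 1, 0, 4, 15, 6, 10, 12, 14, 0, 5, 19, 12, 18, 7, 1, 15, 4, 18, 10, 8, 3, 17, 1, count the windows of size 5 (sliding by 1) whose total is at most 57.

8 1 0 4 15 → sum 28  ≤ 57 ✓
1 0 4 15 6 → sum 26  ≤ 57 ✓
0 4 15 6 10 → sum 35  ≤ 57 ✓
4 15 6 10 12 → sum 47  ≤ 57 ✓
15 6 10 12 14 → sum 57  ≤ 57 ✓
6 10 12 14 0 → sum 42  ≤ 57 ✓
10 12 14 0 5 → sum 41  ≤ 57 ✓
12 14 0 5 19 → sum 50  ≤ 57 ✓
14 0 5 19 12 → sum 50  ≤ 57 ✓
0 5 19 12 18 → sum 54  ≤ 57 ✓
5 19 12 18 7 → sum 61
19 12 18 7 1 → sum 57  ≤ 57 ✓
12 18 7 1 15 → sum 53  ≤ 57 ✓
18 7 1 15 4 → sum 45  ≤ 57 ✓
7 1 15 4 18 → sum 45  ≤ 57 ✓
1 15 4 18 10 → sum 48  ≤ 57 ✓
15 4 18 10 8 → sum 55  ≤ 57 ✓
4 18 10 8 3 → sum 43  ≤ 57 ✓
18 10 8 3 17 → sum 56  ≤ 57 ✓
10 8 3 17 1 → sum 39  ≤ 57 ✓
19 windows satisfy the condition.

19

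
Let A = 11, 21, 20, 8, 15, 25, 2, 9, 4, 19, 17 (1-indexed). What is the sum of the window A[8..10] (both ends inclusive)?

32

Elements at indices 8..10: 9, 4, 19
sum(9, 4, 19) = 32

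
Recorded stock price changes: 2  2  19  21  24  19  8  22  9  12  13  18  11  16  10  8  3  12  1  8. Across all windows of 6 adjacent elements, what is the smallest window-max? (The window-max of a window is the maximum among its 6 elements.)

Window maxs for each of the 15 positions:
(2, 2, 19, 21, 24, 19) → max 24
(2, 19, 21, 24, 19, 8) → max 24
(19, 21, 24, 19, 8, 22) → max 24
(21, 24, 19, 8, 22, 9) → max 24
(24, 19, 8, 22, 9, 12) → max 24
(19, 8, 22, 9, 12, 13) → max 22
(8, 22, 9, 12, 13, 18) → max 22
(22, 9, 12, 13, 18, 11) → max 22
(9, 12, 13, 18, 11, 16) → max 18
(12, 13, 18, 11, 16, 10) → max 18
(13, 18, 11, 16, 10, 8) → max 18
(18, 11, 16, 10, 8, 3) → max 18
(11, 16, 10, 8, 3, 12) → max 16
(16, 10, 8, 3, 12, 1) → max 16
(10, 8, 3, 12, 1, 8) → max 12
Smallest of these is 12.

12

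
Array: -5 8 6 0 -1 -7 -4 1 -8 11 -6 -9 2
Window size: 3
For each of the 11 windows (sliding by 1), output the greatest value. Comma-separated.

8, 8, 6, 0, -1, 1, 1, 11, 11, 11, 2

Sliding a size-3 window across the 13 values:
(-5, 8, 6) → max 8
(8, 6, 0) → max 8
(6, 0, -1) → max 6
(0, -1, -7) → max 0
(-1, -7, -4) → max -1
(-7, -4, 1) → max 1
(-4, 1, -8) → max 1
(1, -8, 11) → max 11
(-8, 11, -6) → max 11
(11, -6, -9) → max 11
(-6, -9, 2) → max 2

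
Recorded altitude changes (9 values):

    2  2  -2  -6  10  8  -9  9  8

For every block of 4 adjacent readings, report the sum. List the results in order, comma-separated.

-4, 4, 10, 3, 18, 16

2 2 -2 -6 → sum -4
2 -2 -6 10 → sum 4
-2 -6 10 8 → sum 10
-6 10 8 -9 → sum 3
10 8 -9 9 → sum 18
8 -9 9 8 → sum 16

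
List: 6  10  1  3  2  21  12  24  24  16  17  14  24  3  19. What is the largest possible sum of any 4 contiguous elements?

Each size-4 window and its sum:
(6, 10, 1, 3) → sum 20
(10, 1, 3, 2) → sum 16
(1, 3, 2, 21) → sum 27
(3, 2, 21, 12) → sum 38
(2, 21, 12, 24) → sum 59
(21, 12, 24, 24) → sum 81
(12, 24, 24, 16) → sum 76
(24, 24, 16, 17) → sum 81
(24, 16, 17, 14) → sum 71
(16, 17, 14, 24) → sum 71
(17, 14, 24, 3) → sum 58
(14, 24, 3, 19) → sum 60
Largest of these is 81.

81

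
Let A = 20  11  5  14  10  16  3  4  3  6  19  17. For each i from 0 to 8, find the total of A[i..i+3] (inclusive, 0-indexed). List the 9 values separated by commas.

[20, 11, 5, 14] → sum 50
[11, 5, 14, 10] → sum 40
[5, 14, 10, 16] → sum 45
[14, 10, 16, 3] → sum 43
[10, 16, 3, 4] → sum 33
[16, 3, 4, 3] → sum 26
[3, 4, 3, 6] → sum 16
[4, 3, 6, 19] → sum 32
[3, 6, 19, 17] → sum 45

50, 40, 45, 43, 33, 26, 16, 32, 45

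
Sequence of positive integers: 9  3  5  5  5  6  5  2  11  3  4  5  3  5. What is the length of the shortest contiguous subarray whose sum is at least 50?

add 9: running sum 9 < 50
add 3: running sum 12 < 50
add 5: running sum 17 < 50
add 5: running sum 22 < 50
add 5: running sum 27 < 50
add 6: running sum 33 < 50
add 5: running sum 38 < 50
add 2: running sum 40 < 50
end 8: [9, 3, 5, 5, 5, 6, 5, 2, 11] sum 51, len 9
end 9: [9, 3, 5, 5, 5, 6, 5, 2, 11, 3] sum 54, len 10
end 10: [9, 3, 5, 5, 5, 6, 5, 2, 11, 3, 4] sum 58, len 11
end 11: [5, 5, 5, 6, 5, 2, 11, 3, 4, 5] sum 51, len 10
end 12: [5, 5, 5, 6, 5, 2, 11, 3, 4, 5, 3] sum 54, len 11
end 13: [5, 5, 6, 5, 2, 11, 3, 4, 5, 3, 5] sum 54, len 11
Shortest qualifying length: 9.

9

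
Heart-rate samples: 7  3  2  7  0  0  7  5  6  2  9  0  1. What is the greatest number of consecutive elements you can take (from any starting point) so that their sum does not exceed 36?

Extend to the right; shrink from the left whenever the sum exceeds 36:
add 7: [7] sum 7, len 1
add 3: [7, 3] sum 10, len 2
add 2: [7, 3, 2] sum 12, len 3
add 7: [7, 3, 2, 7] sum 19, len 4
add 0: [7, 3, 2, 7, 0] sum 19, len 5
add 0: [7, 3, 2, 7, 0, 0] sum 19, len 6
add 7: [7, 3, 2, 7, 0, 0, 7] sum 26, len 7
add 5: [7, 3, 2, 7, 0, 0, 7, 5] sum 31, len 8
add 6: [3, 2, 7, 0, 0, 7, 5, 6] sum 30, len 8
add 2: [3, 2, 7, 0, 0, 7, 5, 6, 2] sum 32, len 9
add 9: [7, 0, 0, 7, 5, 6, 2, 9] sum 36, len 8
add 0: [7, 0, 0, 7, 5, 6, 2, 9, 0] sum 36, len 9
add 1: [0, 0, 7, 5, 6, 2, 9, 0, 1] sum 30, len 9
Longest length seen: 9.

9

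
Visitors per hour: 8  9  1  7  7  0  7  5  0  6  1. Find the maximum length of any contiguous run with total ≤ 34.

9

[8] sum 8 len 1
[8, 9] sum 17 len 2
[8, 9, 1] sum 18 len 3
[8, 9, 1, 7] sum 25 len 4
[8, 9, 1, 7, 7] sum 32 len 5
[8, 9, 1, 7, 7, 0] sum 32 len 6
[9, 1, 7, 7, 0, 7] sum 31 len 6
[1, 7, 7, 0, 7, 5] sum 27 len 6
[1, 7, 7, 0, 7, 5, 0] sum 27 len 7
[1, 7, 7, 0, 7, 5, 0, 6] sum 33 len 8
[1, 7, 7, 0, 7, 5, 0, 6, 1] sum 34 len 9
Longest length seen: 9.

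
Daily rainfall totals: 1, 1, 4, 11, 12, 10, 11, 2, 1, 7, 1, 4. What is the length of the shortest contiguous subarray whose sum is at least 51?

add 1: running sum 1 < 51
add 1: running sum 2 < 51
add 4: running sum 6 < 51
add 11: running sum 17 < 51
add 12: running sum 29 < 51
add 10: running sum 39 < 51
add 11: running sum 50 < 51
end 7: [1, 4, 11, 12, 10, 11, 2] sum 51, len 7
end 8: [4, 11, 12, 10, 11, 2, 1] sum 51, len 7
end 9: [11, 12, 10, 11, 2, 1, 7] sum 54, len 7
end 10: [11, 12, 10, 11, 2, 1, 7, 1] sum 55, len 8
end 11: [11, 12, 10, 11, 2, 1, 7, 1, 4] sum 59, len 9
Shortest qualifying length: 7.

7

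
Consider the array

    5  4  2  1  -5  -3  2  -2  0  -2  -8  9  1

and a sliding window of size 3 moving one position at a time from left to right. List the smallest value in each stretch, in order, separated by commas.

(5, 4, 2) → min 2
(4, 2, 1) → min 1
(2, 1, -5) → min -5
(1, -5, -3) → min -5
(-5, -3, 2) → min -5
(-3, 2, -2) → min -3
(2, -2, 0) → min -2
(-2, 0, -2) → min -2
(0, -2, -8) → min -8
(-2, -8, 9) → min -8
(-8, 9, 1) → min -8

2, 1, -5, -5, -5, -3, -2, -2, -8, -8, -8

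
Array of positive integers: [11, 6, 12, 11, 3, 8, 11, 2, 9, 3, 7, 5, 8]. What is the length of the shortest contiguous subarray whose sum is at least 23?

2

Extend right; whenever the sum reaches 23, record the length and shrink from the left:
add 11: running sum 11 < 23
add 6: running sum 17 < 23
add 12: shortest ending here [11, 6, 12] sum 29, len 3
add 11: shortest ending here [12, 11] sum 23, len 2
add 3: shortest ending here [12, 11, 3] sum 26, len 3
add 8: shortest ending here [12, 11, 3, 8] sum 34, len 4
add 11: shortest ending here [11, 3, 8, 11] sum 33, len 4
add 2: shortest ending here [3, 8, 11, 2] sum 24, len 4
add 9: shortest ending here [8, 11, 2, 9] sum 30, len 4
add 3: shortest ending here [11, 2, 9, 3] sum 25, len 4
add 7: shortest ending here [11, 2, 9, 3, 7] sum 32, len 5
add 5: shortest ending here [9, 3, 7, 5] sum 24, len 4
add 8: shortest ending here [3, 7, 5, 8] sum 23, len 4
Shortest qualifying length: 2.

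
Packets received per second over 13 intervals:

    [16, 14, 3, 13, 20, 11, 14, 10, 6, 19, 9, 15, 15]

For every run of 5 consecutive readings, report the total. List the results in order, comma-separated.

Sliding a size-5 window across the 13 values:
[16, 14, 3, 13, 20] → sum 66
[14, 3, 13, 20, 11] → sum 61
[3, 13, 20, 11, 14] → sum 61
[13, 20, 11, 14, 10] → sum 68
[20, 11, 14, 10, 6] → sum 61
[11, 14, 10, 6, 19] → sum 60
[14, 10, 6, 19, 9] → sum 58
[10, 6, 19, 9, 15] → sum 59
[6, 19, 9, 15, 15] → sum 64

66, 61, 61, 68, 61, 60, 58, 59, 64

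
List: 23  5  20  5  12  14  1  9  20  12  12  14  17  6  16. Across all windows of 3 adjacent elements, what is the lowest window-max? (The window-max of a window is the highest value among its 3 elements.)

14

23 5 20 → max 23
5 20 5 → max 20
20 5 12 → max 20
5 12 14 → max 14
12 14 1 → max 14
14 1 9 → max 14
1 9 20 → max 20
9 20 12 → max 20
20 12 12 → max 20
12 12 14 → max 14
12 14 17 → max 17
14 17 6 → max 17
17 6 16 → max 17
Lowest of these is 14.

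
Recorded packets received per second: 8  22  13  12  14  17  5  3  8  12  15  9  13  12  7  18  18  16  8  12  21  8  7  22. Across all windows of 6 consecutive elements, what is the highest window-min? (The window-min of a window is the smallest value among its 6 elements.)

Each size-6 window and its min:
[8, 22, 13, 12, 14, 17] → min 8
[22, 13, 12, 14, 17, 5] → min 5
[13, 12, 14, 17, 5, 3] → min 3
[12, 14, 17, 5, 3, 8] → min 3
[14, 17, 5, 3, 8, 12] → min 3
[17, 5, 3, 8, 12, 15] → min 3
[5, 3, 8, 12, 15, 9] → min 3
[3, 8, 12, 15, 9, 13] → min 3
[8, 12, 15, 9, 13, 12] → min 8
[12, 15, 9, 13, 12, 7] → min 7
[15, 9, 13, 12, 7, 18] → min 7
[9, 13, 12, 7, 18, 18] → min 7
[13, 12, 7, 18, 18, 16] → min 7
[12, 7, 18, 18, 16, 8] → min 7
[7, 18, 18, 16, 8, 12] → min 7
[18, 18, 16, 8, 12, 21] → min 8
[18, 16, 8, 12, 21, 8] → min 8
[16, 8, 12, 21, 8, 7] → min 7
[8, 12, 21, 8, 7, 22] → min 7
Highest of these is 8.

8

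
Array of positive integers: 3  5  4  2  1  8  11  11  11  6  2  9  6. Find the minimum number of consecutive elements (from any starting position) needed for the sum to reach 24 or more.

3

add 3: running sum 3 < 24
add 5: running sum 8 < 24
add 4: running sum 12 < 24
add 2: running sum 14 < 24
add 1: running sum 15 < 24
add 8: running sum 23 < 24
end 6: [4, 2, 1, 8, 11] sum 26, len 5
end 7: [8, 11, 11] sum 30, len 3
end 8: [11, 11, 11] sum 33, len 3
end 9: [11, 11, 6] sum 28, len 3
end 10: [11, 11, 6, 2] sum 30, len 4
end 11: [11, 6, 2, 9] sum 28, len 4
end 12: [11, 6, 2, 9, 6] sum 34, len 5
Shortest qualifying length: 3.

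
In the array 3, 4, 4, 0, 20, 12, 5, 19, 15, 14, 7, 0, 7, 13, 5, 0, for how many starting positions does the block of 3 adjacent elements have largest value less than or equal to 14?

[3, 4, 4] → max 4  ≤ 14 ✓
[4, 4, 0] → max 4  ≤ 14 ✓
[4, 0, 20] → max 20
[0, 20, 12] → max 20
[20, 12, 5] → max 20
[12, 5, 19] → max 19
[5, 19, 15] → max 19
[19, 15, 14] → max 19
[15, 14, 7] → max 15
[14, 7, 0] → max 14  ≤ 14 ✓
[7, 0, 7] → max 7  ≤ 14 ✓
[0, 7, 13] → max 13  ≤ 14 ✓
[7, 13, 5] → max 13  ≤ 14 ✓
[13, 5, 0] → max 13  ≤ 14 ✓
7 windows satisfy the condition.

7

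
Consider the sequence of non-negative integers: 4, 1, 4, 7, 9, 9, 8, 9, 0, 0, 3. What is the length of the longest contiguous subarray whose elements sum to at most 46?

→ 4: sum 4, len 1
→ 1: sum 5, len 2
→ 4: sum 9, len 3
→ 7: sum 16, len 4
→ 9: sum 25, len 5
→ 9: sum 34, len 6
→ 8: sum 42, len 7
→ 9 (dropped 4, 1): sum 46, len 6
→ 0: sum 46, len 7
→ 0: sum 46, len 8
→ 3 (dropped 4): sum 45, len 8
Longest length seen: 8.

8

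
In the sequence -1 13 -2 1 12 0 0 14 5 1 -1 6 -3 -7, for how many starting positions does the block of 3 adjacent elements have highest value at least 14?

3

-1 13 -2 → max 13
13 -2 1 → max 13
-2 1 12 → max 12
1 12 0 → max 12
12 0 0 → max 12
0 0 14 → max 14  ≥ 14 ✓
0 14 5 → max 14  ≥ 14 ✓
14 5 1 → max 14  ≥ 14 ✓
5 1 -1 → max 5
1 -1 6 → max 6
-1 6 -3 → max 6
6 -3 -7 → max 6
3 windows satisfy the condition.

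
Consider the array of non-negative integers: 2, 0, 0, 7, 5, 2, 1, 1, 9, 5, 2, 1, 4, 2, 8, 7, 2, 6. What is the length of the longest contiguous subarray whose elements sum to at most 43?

Extend to the right; shrink from the left whenever the sum exceeds 43:
→ 2: sum 2, len 1
→ 0: sum 2, len 2
→ 0: sum 2, len 3
→ 7: sum 9, len 4
→ 5: sum 14, len 5
→ 2: sum 16, len 6
→ 1: sum 17, len 7
→ 1: sum 18, len 8
→ 9: sum 27, len 9
→ 5: sum 32, len 10
→ 2: sum 34, len 11
→ 1: sum 35, len 12
→ 4: sum 39, len 13
→ 2: sum 41, len 14
→ 8 (dropped 2, 0, 0, 7): sum 40, len 11
→ 7 (dropped 5): sum 42, len 11
→ 2 (dropped 2): sum 42, len 11
→ 6 (dropped 1, 1, 9): sum 37, len 9
Longest length seen: 14.

14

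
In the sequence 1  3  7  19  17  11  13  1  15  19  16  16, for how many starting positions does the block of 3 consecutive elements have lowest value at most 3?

(1, 3, 7) → min 1  ≤ 3 ✓
(3, 7, 19) → min 3  ≤ 3 ✓
(7, 19, 17) → min 7
(19, 17, 11) → min 11
(17, 11, 13) → min 11
(11, 13, 1) → min 1  ≤ 3 ✓
(13, 1, 15) → min 1  ≤ 3 ✓
(1, 15, 19) → min 1  ≤ 3 ✓
(15, 19, 16) → min 15
(19, 16, 16) → min 16
5 windows satisfy the condition.

5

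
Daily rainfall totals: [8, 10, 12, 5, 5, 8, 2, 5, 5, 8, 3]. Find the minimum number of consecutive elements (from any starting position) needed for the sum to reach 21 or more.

2

add 8: running sum 8 < 21
add 10: running sum 18 < 21
add 12: shortest ending here [10, 12] sum 22, len 2
add 5: shortest ending here [10, 12, 5] sum 27, len 3
add 5: shortest ending here [12, 5, 5] sum 22, len 3
add 8: shortest ending here [12, 5, 5, 8] sum 30, len 4
add 2: shortest ending here [12, 5, 5, 8, 2] sum 32, len 5
add 5: shortest ending here [5, 5, 8, 2, 5] sum 25, len 5
add 5: shortest ending here [5, 8, 2, 5, 5] sum 25, len 5
add 8: shortest ending here [8, 2, 5, 5, 8] sum 28, len 5
add 3: shortest ending here [5, 5, 8, 3] sum 21, len 4
Shortest qualifying length: 2.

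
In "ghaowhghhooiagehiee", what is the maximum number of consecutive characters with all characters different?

add g: [g] len 1
add h: [g, h] len 2
add a: [g, h, a] len 3
add o: [g, h, a, o] len 4
add w: [g, h, a, o, w] len 5
add h (repeat h, move left end past it): [a, o, w, h] len 4
add g: [a, o, w, h, g] len 5
add h (repeat h, move left end past it): [g, h] len 2
add h (repeat h, move left end past it): [h] len 1
add o: [h, o] len 2
add o (repeat o, move left end past it): [o] len 1
add i: [o, i] len 2
add a: [o, i, a] len 3
add g: [o, i, a, g] len 4
add e: [o, i, a, g, e] len 5
add h: [o, i, a, g, e, h] len 6
add i (repeat i, move left end past it): [a, g, e, h, i] len 5
add e (repeat e, move left end past it): [h, i, e] len 3
add e (repeat e, move left end past it): [e] len 1
Longest all-distinct length: 6.

6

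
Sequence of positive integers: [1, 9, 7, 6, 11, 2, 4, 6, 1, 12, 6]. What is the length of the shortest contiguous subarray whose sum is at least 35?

add 1: running sum 1 < 35
add 9: running sum 10 < 35
add 7: running sum 17 < 35
add 6: running sum 23 < 35
add 11: running sum 34 < 35
add 2: shortest ending here [9, 7, 6, 11, 2] sum 35, len 5
add 4: shortest ending here [9, 7, 6, 11, 2, 4] sum 39, len 6
add 6: shortest ending here [7, 6, 11, 2, 4, 6] sum 36, len 6
add 1: shortest ending here [7, 6, 11, 2, 4, 6, 1] sum 37, len 7
add 12: shortest ending here [11, 2, 4, 6, 1, 12] sum 36, len 6
add 6: shortest ending here [11, 2, 4, 6, 1, 12, 6] sum 42, len 7
Shortest qualifying length: 5.

5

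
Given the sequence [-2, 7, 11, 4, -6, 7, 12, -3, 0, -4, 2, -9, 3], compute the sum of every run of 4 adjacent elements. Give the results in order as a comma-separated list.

[-2, 7, 11, 4] → sum 20
[7, 11, 4, -6] → sum 16
[11, 4, -6, 7] → sum 16
[4, -6, 7, 12] → sum 17
[-6, 7, 12, -3] → sum 10
[7, 12, -3, 0] → sum 16
[12, -3, 0, -4] → sum 5
[-3, 0, -4, 2] → sum -5
[0, -4, 2, -9] → sum -11
[-4, 2, -9, 3] → sum -8

20, 16, 16, 17, 10, 16, 5, -5, -11, -8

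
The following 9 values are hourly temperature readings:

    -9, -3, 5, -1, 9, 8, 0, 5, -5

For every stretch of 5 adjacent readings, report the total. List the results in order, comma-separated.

1, 18, 21, 21, 17

Sliding a size-5 window across the 9 values:
[-9, -3, 5, -1, 9] → sum 1
[-3, 5, -1, 9, 8] → sum 18
[5, -1, 9, 8, 0] → sum 21
[-1, 9, 8, 0, 5] → sum 21
[9, 8, 0, 5, -5] → sum 17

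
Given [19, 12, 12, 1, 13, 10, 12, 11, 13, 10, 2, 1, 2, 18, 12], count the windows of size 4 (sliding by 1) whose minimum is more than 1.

4

[19, 12, 12, 1] → min 1
[12, 12, 1, 13] → min 1
[12, 1, 13, 10] → min 1
[1, 13, 10, 12] → min 1
[13, 10, 12, 11] → min 10  > 1 ✓
[10, 12, 11, 13] → min 10  > 1 ✓
[12, 11, 13, 10] → min 10  > 1 ✓
[11, 13, 10, 2] → min 2  > 1 ✓
[13, 10, 2, 1] → min 1
[10, 2, 1, 2] → min 1
[2, 1, 2, 18] → min 1
[1, 2, 18, 12] → min 1
4 windows satisfy the condition.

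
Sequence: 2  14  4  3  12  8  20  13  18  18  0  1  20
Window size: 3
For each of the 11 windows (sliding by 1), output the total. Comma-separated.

Sliding a size-3 window across the 13 values:
(2, 14, 4) → sum 20
(14, 4, 3) → sum 21
(4, 3, 12) → sum 19
(3, 12, 8) → sum 23
(12, 8, 20) → sum 40
(8, 20, 13) → sum 41
(20, 13, 18) → sum 51
(13, 18, 18) → sum 49
(18, 18, 0) → sum 36
(18, 0, 1) → sum 19
(0, 1, 20) → sum 21

20, 21, 19, 23, 40, 41, 51, 49, 36, 19, 21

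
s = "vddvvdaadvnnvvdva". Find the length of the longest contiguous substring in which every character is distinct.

4

[v] len 1
[v, d] len 2
[d] len 1
[d, v] len 2
[v] len 1
[v, d] len 2
[v, d, a] len 3
[a] len 1
[a, d] len 2
[a, d, v] len 3
[a, d, v, n] len 4
[n] len 1
[n, v] len 2
[v] len 1
[v, d] len 2
[d, v] len 2
[d, v, a] len 3
Longest all-distinct length: 4.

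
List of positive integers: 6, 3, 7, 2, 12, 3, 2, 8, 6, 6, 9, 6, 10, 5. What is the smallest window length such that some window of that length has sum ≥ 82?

14

add 6: running sum 6 < 82
add 3: running sum 9 < 82
add 7: running sum 16 < 82
add 2: running sum 18 < 82
add 12: running sum 30 < 82
add 3: running sum 33 < 82
add 2: running sum 35 < 82
add 8: running sum 43 < 82
add 6: running sum 49 < 82
add 6: running sum 55 < 82
add 9: running sum 64 < 82
add 6: running sum 70 < 82
add 10: running sum 80 < 82
end 13: [6, 3, 7, 2, 12, 3, 2, 8, 6, 6, 9, 6, 10, 5] sum 85, len 14
Shortest qualifying length: 14.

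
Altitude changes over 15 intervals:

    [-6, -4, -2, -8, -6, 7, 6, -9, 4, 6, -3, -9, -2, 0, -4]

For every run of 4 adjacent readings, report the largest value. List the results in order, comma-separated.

(-6, -4, -2, -8) → max -2
(-4, -2, -8, -6) → max -2
(-2, -8, -6, 7) → max 7
(-8, -6, 7, 6) → max 7
(-6, 7, 6, -9) → max 7
(7, 6, -9, 4) → max 7
(6, -9, 4, 6) → max 6
(-9, 4, 6, -3) → max 6
(4, 6, -3, -9) → max 6
(6, -3, -9, -2) → max 6
(-3, -9, -2, 0) → max 0
(-9, -2, 0, -4) → max 0

-2, -2, 7, 7, 7, 7, 6, 6, 6, 6, 0, 0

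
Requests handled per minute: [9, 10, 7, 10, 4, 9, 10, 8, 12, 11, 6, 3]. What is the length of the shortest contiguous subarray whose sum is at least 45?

5

add 9: running sum 9 < 45
add 10: running sum 19 < 45
add 7: running sum 26 < 45
add 10: running sum 36 < 45
add 4: running sum 40 < 45
add 9: shortest ending here [9, 10, 7, 10, 4, 9] sum 49, len 6
add 10: shortest ending here [10, 7, 10, 4, 9, 10] sum 50, len 6
add 8: shortest ending here [7, 10, 4, 9, 10, 8] sum 48, len 6
add 12: shortest ending here [10, 4, 9, 10, 8, 12] sum 53, len 6
add 11: shortest ending here [9, 10, 8, 12, 11] sum 50, len 5
add 6: shortest ending here [10, 8, 12, 11, 6] sum 47, len 5
add 3: shortest ending here [10, 8, 12, 11, 6, 3] sum 50, len 6
Shortest qualifying length: 5.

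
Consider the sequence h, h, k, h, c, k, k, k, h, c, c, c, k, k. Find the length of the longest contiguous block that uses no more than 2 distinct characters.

5

Extend right; when distinct count exceeds 2, shrink from the left:
[h] 1 distinct, len 1
[h, h] 1 distinct, len 2
[h, h, k] 2 distinct, len 3
[h, h, k, h] 2 distinct, len 4
[h, c] 2 distinct, len 2
[c, k] 2 distinct, len 2
[c, k, k] 2 distinct, len 3
[c, k, k, k] 2 distinct, len 4
[k, k, k, h] 2 distinct, len 4
[h, c] 2 distinct, len 2
[h, c, c] 2 distinct, len 3
[h, c, c, c] 2 distinct, len 4
[c, c, c, k] 2 distinct, len 4
[c, c, c, k, k] 2 distinct, len 5
Longest length with ≤2 distinct: 5.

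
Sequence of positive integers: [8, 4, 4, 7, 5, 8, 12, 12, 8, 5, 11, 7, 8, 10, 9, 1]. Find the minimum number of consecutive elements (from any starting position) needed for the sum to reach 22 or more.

2

Extend right; whenever the sum reaches 22, record the length and shrink from the left:
add 8: running sum 8 < 22
add 4: running sum 12 < 22
add 4: running sum 16 < 22
end 3: [8, 4, 4, 7] sum 23, len 4
end 4: [8, 4, 4, 7, 5] sum 28, len 5
end 5: [4, 7, 5, 8] sum 24, len 4
end 6: [5, 8, 12] sum 25, len 3
end 7: [12, 12] sum 24, len 2
end 8: [12, 12, 8] sum 32, len 3
end 9: [12, 8, 5] sum 25, len 3
end 10: [8, 5, 11] sum 24, len 3
end 11: [5, 11, 7] sum 23, len 3
end 12: [11, 7, 8] sum 26, len 3
end 13: [7, 8, 10] sum 25, len 3
end 14: [8, 10, 9] sum 27, len 3
end 15: [8, 10, 9, 1] sum 28, len 4
Shortest qualifying length: 2.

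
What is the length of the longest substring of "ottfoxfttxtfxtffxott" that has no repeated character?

4

add o: [o] len 1
add t: [o, t] len 2
add t (repeat t, move left end past it): [t] len 1
add f: [t, f] len 2
add o: [t, f, o] len 3
add x: [t, f, o, x] len 4
add f (repeat f, move left end past it): [o, x, f] len 3
add t: [o, x, f, t] len 4
add t (repeat t, move left end past it): [t] len 1
add x: [t, x] len 2
add t (repeat t, move left end past it): [x, t] len 2
add f: [x, t, f] len 3
add x (repeat x, move left end past it): [t, f, x] len 3
add t (repeat t, move left end past it): [f, x, t] len 3
add f (repeat f, move left end past it): [x, t, f] len 3
add f (repeat f, move left end past it): [f] len 1
add x: [f, x] len 2
add o: [f, x, o] len 3
add t: [f, x, o, t] len 4
add t (repeat t, move left end past it): [t] len 1
Longest all-distinct length: 4.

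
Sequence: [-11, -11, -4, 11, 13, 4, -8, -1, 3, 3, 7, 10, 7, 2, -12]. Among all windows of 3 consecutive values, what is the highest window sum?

(-11, -11, -4) → sum -26
(-11, -4, 11) → sum -4
(-4, 11, 13) → sum 20
(11, 13, 4) → sum 28
(13, 4, -8) → sum 9
(4, -8, -1) → sum -5
(-8, -1, 3) → sum -6
(-1, 3, 3) → sum 5
(3, 3, 7) → sum 13
(3, 7, 10) → sum 20
(7, 10, 7) → sum 24
(10, 7, 2) → sum 19
(7, 2, -12) → sum -3
Highest of these is 28.

28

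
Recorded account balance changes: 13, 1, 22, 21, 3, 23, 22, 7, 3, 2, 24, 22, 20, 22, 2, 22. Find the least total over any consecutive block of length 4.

[13, 1, 22, 21] → sum 57
[1, 22, 21, 3] → sum 47
[22, 21, 3, 23] → sum 69
[21, 3, 23, 22] → sum 69
[3, 23, 22, 7] → sum 55
[23, 22, 7, 3] → sum 55
[22, 7, 3, 2] → sum 34
[7, 3, 2, 24] → sum 36
[3, 2, 24, 22] → sum 51
[2, 24, 22, 20] → sum 68
[24, 22, 20, 22] → sum 88
[22, 20, 22, 2] → sum 66
[20, 22, 2, 22] → sum 66
Least of these is 34.

34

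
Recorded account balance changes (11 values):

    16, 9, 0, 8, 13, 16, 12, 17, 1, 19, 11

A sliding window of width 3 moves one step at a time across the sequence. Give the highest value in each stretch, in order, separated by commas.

16, 9, 13, 16, 16, 17, 17, 19, 19

Sliding a size-3 window across the 11 values:
16 9 0 → max 16
9 0 8 → max 9
0 8 13 → max 13
8 13 16 → max 16
13 16 12 → max 16
16 12 17 → max 17
12 17 1 → max 17
17 1 19 → max 19
1 19 11 → max 19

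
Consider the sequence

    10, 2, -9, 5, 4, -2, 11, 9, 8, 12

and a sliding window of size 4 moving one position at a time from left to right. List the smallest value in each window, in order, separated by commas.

Sliding a size-4 window across the 10 values:
(10, 2, -9, 5) → min -9
(2, -9, 5, 4) → min -9
(-9, 5, 4, -2) → min -9
(5, 4, -2, 11) → min -2
(4, -2, 11, 9) → min -2
(-2, 11, 9, 8) → min -2
(11, 9, 8, 12) → min 8

-9, -9, -9, -2, -2, -2, 8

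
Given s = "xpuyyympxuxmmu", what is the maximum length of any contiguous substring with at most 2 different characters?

4

add x: window [x] (1 distinct), len 1
add p: window [x, p] (2 distinct), len 2
add u: window [p, u] (2 distinct), len 2
add y: window [u, y] (2 distinct), len 2
add y: window [u, y, y] (2 distinct), len 3
add y: window [u, y, y, y] (2 distinct), len 4
add m: window [y, y, y, m] (2 distinct), len 4
add p: window [m, p] (2 distinct), len 2
add x: window [p, x] (2 distinct), len 2
add u: window [x, u] (2 distinct), len 2
add x: window [x, u, x] (2 distinct), len 3
add m: window [x, m] (2 distinct), len 2
add m: window [x, m, m] (2 distinct), len 3
add u: window [m, m, u] (2 distinct), len 3
Longest length with ≤2 distinct: 4.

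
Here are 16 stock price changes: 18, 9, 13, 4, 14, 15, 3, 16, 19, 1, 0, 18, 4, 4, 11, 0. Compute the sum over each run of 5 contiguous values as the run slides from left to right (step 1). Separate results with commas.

Sliding a size-5 window across the 16 values:
[18, 9, 13, 4, 14] → sum 58
[9, 13, 4, 14, 15] → sum 55
[13, 4, 14, 15, 3] → sum 49
[4, 14, 15, 3, 16] → sum 52
[14, 15, 3, 16, 19] → sum 67
[15, 3, 16, 19, 1] → sum 54
[3, 16, 19, 1, 0] → sum 39
[16, 19, 1, 0, 18] → sum 54
[19, 1, 0, 18, 4] → sum 42
[1, 0, 18, 4, 4] → sum 27
[0, 18, 4, 4, 11] → sum 37
[18, 4, 4, 11, 0] → sum 37

58, 55, 49, 52, 67, 54, 39, 54, 42, 27, 37, 37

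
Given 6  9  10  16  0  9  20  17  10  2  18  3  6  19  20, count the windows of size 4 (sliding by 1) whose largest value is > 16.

9

[6, 9, 10, 16] → max 16
[9, 10, 16, 0] → max 16
[10, 16, 0, 9] → max 16
[16, 0, 9, 20] → max 20  > 16 ✓
[0, 9, 20, 17] → max 20  > 16 ✓
[9, 20, 17, 10] → max 20  > 16 ✓
[20, 17, 10, 2] → max 20  > 16 ✓
[17, 10, 2, 18] → max 18  > 16 ✓
[10, 2, 18, 3] → max 18  > 16 ✓
[2, 18, 3, 6] → max 18  > 16 ✓
[18, 3, 6, 19] → max 19  > 16 ✓
[3, 6, 19, 20] → max 20  > 16 ✓
9 windows satisfy the condition.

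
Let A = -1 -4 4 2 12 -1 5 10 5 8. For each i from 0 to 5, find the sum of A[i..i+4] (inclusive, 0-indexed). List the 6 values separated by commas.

[-1, -4, 4, 2, 12] → sum 13
[-4, 4, 2, 12, -1] → sum 13
[4, 2, 12, -1, 5] → sum 22
[2, 12, -1, 5, 10] → sum 28
[12, -1, 5, 10, 5] → sum 31
[-1, 5, 10, 5, 8] → sum 27

13, 13, 22, 28, 31, 27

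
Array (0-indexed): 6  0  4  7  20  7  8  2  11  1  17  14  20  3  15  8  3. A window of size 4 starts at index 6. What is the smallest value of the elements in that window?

1

Elements at indices 6..9: 8, 2, 11, 1
min(8, 2, 11, 1) = 1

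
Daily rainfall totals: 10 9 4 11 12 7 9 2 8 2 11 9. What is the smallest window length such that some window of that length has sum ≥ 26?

3

add 10: running sum 10 < 26
add 9: running sum 19 < 26
add 4: running sum 23 < 26
end 3: [10, 9, 4, 11] sum 34, len 4
end 4: [4, 11, 12] sum 27, len 3
end 5: [11, 12, 7] sum 30, len 3
end 6: [12, 7, 9] sum 28, len 3
end 7: [12, 7, 9, 2] sum 30, len 4
end 8: [7, 9, 2, 8] sum 26, len 4
end 9: [7, 9, 2, 8, 2] sum 28, len 5
end 10: [9, 2, 8, 2, 11] sum 32, len 5
end 11: [8, 2, 11, 9] sum 30, len 4
Shortest qualifying length: 3.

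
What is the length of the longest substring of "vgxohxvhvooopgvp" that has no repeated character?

5

[v] len 1
[v, g] len 2
[v, g, x] len 3
[v, g, x, o] len 4
[v, g, x, o, h] len 5
[o, h, x] len 3
[o, h, x, v] len 4
[x, v, h] len 3
[h, v] len 2
[h, v, o] len 3
[o] len 1
[o] len 1
[o, p] len 2
[o, p, g] len 3
[o, p, g, v] len 4
[g, v, p] len 3
Longest all-distinct length: 5.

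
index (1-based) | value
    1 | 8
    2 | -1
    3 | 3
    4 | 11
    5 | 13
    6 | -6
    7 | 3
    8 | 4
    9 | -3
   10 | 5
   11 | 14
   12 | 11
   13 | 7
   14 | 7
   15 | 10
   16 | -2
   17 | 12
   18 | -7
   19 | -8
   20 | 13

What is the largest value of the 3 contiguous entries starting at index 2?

11

Elements at indices 2..4: -1, 3, 11
max(-1, 3, 11) = 11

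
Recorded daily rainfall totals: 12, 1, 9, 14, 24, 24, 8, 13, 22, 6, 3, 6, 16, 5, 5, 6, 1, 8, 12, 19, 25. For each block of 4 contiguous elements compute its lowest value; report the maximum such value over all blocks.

9

Each size-4 window and its min:
[12, 1, 9, 14] → min 1
[1, 9, 14, 24] → min 1
[9, 14, 24, 24] → min 9
[14, 24, 24, 8] → min 8
[24, 24, 8, 13] → min 8
[24, 8, 13, 22] → min 8
[8, 13, 22, 6] → min 6
[13, 22, 6, 3] → min 3
[22, 6, 3, 6] → min 3
[6, 3, 6, 16] → min 3
[3, 6, 16, 5] → min 3
[6, 16, 5, 5] → min 5
[16, 5, 5, 6] → min 5
[5, 5, 6, 1] → min 1
[5, 6, 1, 8] → min 1
[6, 1, 8, 12] → min 1
[1, 8, 12, 19] → min 1
[8, 12, 19, 25] → min 8
Maximum of these is 9.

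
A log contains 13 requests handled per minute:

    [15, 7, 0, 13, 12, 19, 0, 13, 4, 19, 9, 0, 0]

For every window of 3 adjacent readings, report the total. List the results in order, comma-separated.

22, 20, 25, 44, 31, 32, 17, 36, 32, 28, 9

[15, 7, 0] → sum 22
[7, 0, 13] → sum 20
[0, 13, 12] → sum 25
[13, 12, 19] → sum 44
[12, 19, 0] → sum 31
[19, 0, 13] → sum 32
[0, 13, 4] → sum 17
[13, 4, 19] → sum 36
[4, 19, 9] → sum 32
[19, 9, 0] → sum 28
[9, 0, 0] → sum 9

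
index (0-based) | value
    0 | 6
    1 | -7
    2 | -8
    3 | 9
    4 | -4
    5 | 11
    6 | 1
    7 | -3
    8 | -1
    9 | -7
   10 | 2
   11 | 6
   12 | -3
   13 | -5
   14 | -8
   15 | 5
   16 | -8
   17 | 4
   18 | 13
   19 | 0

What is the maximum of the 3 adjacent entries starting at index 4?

Elements at indices 4..6: -4, 11, 1
max(-4, 11, 1) = 11

11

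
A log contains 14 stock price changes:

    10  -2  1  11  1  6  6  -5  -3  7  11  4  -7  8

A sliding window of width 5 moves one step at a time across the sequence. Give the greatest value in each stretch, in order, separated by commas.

[10, -2, 1, 11, 1] → max 11
[-2, 1, 11, 1, 6] → max 11
[1, 11, 1, 6, 6] → max 11
[11, 1, 6, 6, -5] → max 11
[1, 6, 6, -5, -3] → max 6
[6, 6, -5, -3, 7] → max 7
[6, -5, -3, 7, 11] → max 11
[-5, -3, 7, 11, 4] → max 11
[-3, 7, 11, 4, -7] → max 11
[7, 11, 4, -7, 8] → max 11

11, 11, 11, 11, 6, 7, 11, 11, 11, 11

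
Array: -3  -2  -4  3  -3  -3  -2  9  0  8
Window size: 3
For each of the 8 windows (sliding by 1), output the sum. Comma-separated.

-9, -3, -4, -3, -8, 4, 7, 17

[-3, -2, -4] → sum -9
[-2, -4, 3] → sum -3
[-4, 3, -3] → sum -4
[3, -3, -3] → sum -3
[-3, -3, -2] → sum -8
[-3, -2, 9] → sum 4
[-2, 9, 0] → sum 7
[9, 0, 8] → sum 17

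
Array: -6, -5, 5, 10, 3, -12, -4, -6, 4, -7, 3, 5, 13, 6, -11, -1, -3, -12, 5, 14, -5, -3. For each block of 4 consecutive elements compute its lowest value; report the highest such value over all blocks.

3

Each size-4 window and its min:
-6 -5 5 10 → min -6
-5 5 10 3 → min -5
5 10 3 -12 → min -12
10 3 -12 -4 → min -12
3 -12 -4 -6 → min -12
-12 -4 -6 4 → min -12
-4 -6 4 -7 → min -7
-6 4 -7 3 → min -7
4 -7 3 5 → min -7
-7 3 5 13 → min -7
3 5 13 6 → min 3
5 13 6 -11 → min -11
13 6 -11 -1 → min -11
6 -11 -1 -3 → min -11
-11 -1 -3 -12 → min -12
-1 -3 -12 5 → min -12
-3 -12 5 14 → min -12
-12 5 14 -5 → min -12
5 14 -5 -3 → min -5
Highest of these is 3.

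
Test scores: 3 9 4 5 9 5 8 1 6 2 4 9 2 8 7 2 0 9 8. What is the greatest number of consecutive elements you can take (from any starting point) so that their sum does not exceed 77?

add 3: [3] sum 3, len 1
add 9: [3, 9] sum 12, len 2
add 4: [3, 9, 4] sum 16, len 3
add 5: [3, 9, 4, 5] sum 21, len 4
add 9: [3, 9, 4, 5, 9] sum 30, len 5
add 5: [3, 9, 4, 5, 9, 5] sum 35, len 6
add 8: [3, 9, 4, 5, 9, 5, 8] sum 43, len 7
add 1: [3, 9, 4, 5, 9, 5, 8, 1] sum 44, len 8
add 6: [3, 9, 4, 5, 9, 5, 8, 1, 6] sum 50, len 9
add 2: [3, 9, 4, 5, 9, 5, 8, 1, 6, 2] sum 52, len 10
add 4: [3, 9, 4, 5, 9, 5, 8, 1, 6, 2, 4] sum 56, len 11
add 9: [3, 9, 4, 5, 9, 5, 8, 1, 6, 2, 4, 9] sum 65, len 12
add 2: [3, 9, 4, 5, 9, 5, 8, 1, 6, 2, 4, 9, 2] sum 67, len 13
add 8: [3, 9, 4, 5, 9, 5, 8, 1, 6, 2, 4, 9, 2, 8] sum 75, len 14
add 7: [4, 5, 9, 5, 8, 1, 6, 2, 4, 9, 2, 8, 7] sum 70, len 13
add 2: [4, 5, 9, 5, 8, 1, 6, 2, 4, 9, 2, 8, 7, 2] sum 72, len 14
add 0: [4, 5, 9, 5, 8, 1, 6, 2, 4, 9, 2, 8, 7, 2, 0] sum 72, len 15
add 9: [5, 9, 5, 8, 1, 6, 2, 4, 9, 2, 8, 7, 2, 0, 9] sum 77, len 15
add 8: [5, 8, 1, 6, 2, 4, 9, 2, 8, 7, 2, 0, 9, 8] sum 71, len 14
Longest length seen: 15.

15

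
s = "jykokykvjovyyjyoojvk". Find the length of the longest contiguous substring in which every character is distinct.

[j] len 1
[j, y] len 2
[j, y, k] len 3
[j, y, k, o] len 4
[o, k] len 2
[o, k, y] len 3
[y, k] len 2
[y, k, v] len 3
[y, k, v, j] len 4
[y, k, v, j, o] len 5
[j, o, v] len 3
[j, o, v, y] len 4
[y] len 1
[y, j] len 2
[j, y] len 2
[j, y, o] len 3
[o] len 1
[o, j] len 2
[o, j, v] len 3
[o, j, v, k] len 4
Longest all-distinct length: 5.

5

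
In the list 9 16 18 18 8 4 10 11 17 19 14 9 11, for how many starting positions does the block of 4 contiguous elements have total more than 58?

4

[9, 16, 18, 18] → sum 61  > 58 ✓
[16, 18, 18, 8] → sum 60  > 58 ✓
[18, 18, 8, 4] → sum 48
[18, 8, 4, 10] → sum 40
[8, 4, 10, 11] → sum 33
[4, 10, 11, 17] → sum 42
[10, 11, 17, 19] → sum 57
[11, 17, 19, 14] → sum 61  > 58 ✓
[17, 19, 14, 9] → sum 59  > 58 ✓
[19, 14, 9, 11] → sum 53
4 windows satisfy the condition.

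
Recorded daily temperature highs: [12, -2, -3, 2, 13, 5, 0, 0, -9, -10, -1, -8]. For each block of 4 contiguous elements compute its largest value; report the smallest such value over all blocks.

(12, -2, -3, 2) → max 12
(-2, -3, 2, 13) → max 13
(-3, 2, 13, 5) → max 13
(2, 13, 5, 0) → max 13
(13, 5, 0, 0) → max 13
(5, 0, 0, -9) → max 5
(0, 0, -9, -10) → max 0
(0, -9, -10, -1) → max 0
(-9, -10, -1, -8) → max -1
Smallest of these is -1.

-1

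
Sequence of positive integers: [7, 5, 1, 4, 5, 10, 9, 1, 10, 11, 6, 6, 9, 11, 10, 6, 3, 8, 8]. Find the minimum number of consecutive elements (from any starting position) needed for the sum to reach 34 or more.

4

add 7: running sum 7 < 34
add 5: running sum 12 < 34
add 1: running sum 13 < 34
add 4: running sum 17 < 34
add 5: running sum 22 < 34
add 10: running sum 32 < 34
end 6: [5, 1, 4, 5, 10, 9] sum 34, len 6
end 7: [5, 1, 4, 5, 10, 9, 1] sum 35, len 7
end 8: [5, 10, 9, 1, 10] sum 35, len 5
end 9: [10, 9, 1, 10, 11] sum 41, len 5
end 10: [9, 1, 10, 11, 6] sum 37, len 5
end 11: [1, 10, 11, 6, 6] sum 34, len 5
end 12: [10, 11, 6, 6, 9] sum 42, len 5
end 13: [11, 6, 6, 9, 11] sum 43, len 5
end 14: [6, 9, 11, 10] sum 36, len 4
end 15: [9, 11, 10, 6] sum 36, len 4
end 16: [9, 11, 10, 6, 3] sum 39, len 5
end 17: [11, 10, 6, 3, 8] sum 38, len 5
end 18: [10, 6, 3, 8, 8] sum 35, len 5
Shortest qualifying length: 4.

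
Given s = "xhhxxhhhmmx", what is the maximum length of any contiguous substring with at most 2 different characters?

8

Extend right; when distinct count exceeds 2, shrink from the left:
[x] 1 distinct, len 1
[x, h] 2 distinct, len 2
[x, h, h] 2 distinct, len 3
[x, h, h, x] 2 distinct, len 4
[x, h, h, x, x] 2 distinct, len 5
[x, h, h, x, x, h] 2 distinct, len 6
[x, h, h, x, x, h, h] 2 distinct, len 7
[x, h, h, x, x, h, h, h] 2 distinct, len 8
[h, h, h, m] 2 distinct, len 4
[h, h, h, m, m] 2 distinct, len 5
[m, m, x] 2 distinct, len 3
Longest length with ≤2 distinct: 8.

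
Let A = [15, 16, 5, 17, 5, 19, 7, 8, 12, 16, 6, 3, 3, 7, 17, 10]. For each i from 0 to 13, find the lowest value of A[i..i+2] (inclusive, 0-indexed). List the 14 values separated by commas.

5, 5, 5, 5, 5, 7, 7, 8, 6, 3, 3, 3, 3, 7

(15, 16, 5) → min 5
(16, 5, 17) → min 5
(5, 17, 5) → min 5
(17, 5, 19) → min 5
(5, 19, 7) → min 5
(19, 7, 8) → min 7
(7, 8, 12) → min 7
(8, 12, 16) → min 8
(12, 16, 6) → min 6
(16, 6, 3) → min 3
(6, 3, 3) → min 3
(3, 3, 7) → min 3
(3, 7, 17) → min 3
(7, 17, 10) → min 7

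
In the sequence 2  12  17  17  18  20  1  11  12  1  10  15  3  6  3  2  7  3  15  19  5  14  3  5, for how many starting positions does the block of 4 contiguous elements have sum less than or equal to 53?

[2, 12, 17, 17] → sum 48  ≤ 53 ✓
[12, 17, 17, 18] → sum 64
[17, 17, 18, 20] → sum 72
[17, 18, 20, 1] → sum 56
[18, 20, 1, 11] → sum 50  ≤ 53 ✓
[20, 1, 11, 12] → sum 44  ≤ 53 ✓
[1, 11, 12, 1] → sum 25  ≤ 53 ✓
[11, 12, 1, 10] → sum 34  ≤ 53 ✓
[12, 1, 10, 15] → sum 38  ≤ 53 ✓
[1, 10, 15, 3] → sum 29  ≤ 53 ✓
[10, 15, 3, 6] → sum 34  ≤ 53 ✓
[15, 3, 6, 3] → sum 27  ≤ 53 ✓
[3, 6, 3, 2] → sum 14  ≤ 53 ✓
[6, 3, 2, 7] → sum 18  ≤ 53 ✓
[3, 2, 7, 3] → sum 15  ≤ 53 ✓
[2, 7, 3, 15] → sum 27  ≤ 53 ✓
[7, 3, 15, 19] → sum 44  ≤ 53 ✓
[3, 15, 19, 5] → sum 42  ≤ 53 ✓
[15, 19, 5, 14] → sum 53  ≤ 53 ✓
[19, 5, 14, 3] → sum 41  ≤ 53 ✓
[5, 14, 3, 5] → sum 27  ≤ 53 ✓
18 windows satisfy the condition.

18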